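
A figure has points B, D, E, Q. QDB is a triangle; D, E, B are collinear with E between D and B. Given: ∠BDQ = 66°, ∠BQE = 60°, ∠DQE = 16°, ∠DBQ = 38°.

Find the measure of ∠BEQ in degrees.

∠BEQ = 82°

1. ∠EDQ = 66°  [E on ray DB]
2. ∠DEQ = 98°  [△QDE]
3. ∠BEQ = 82°  [linear pair at E on DB]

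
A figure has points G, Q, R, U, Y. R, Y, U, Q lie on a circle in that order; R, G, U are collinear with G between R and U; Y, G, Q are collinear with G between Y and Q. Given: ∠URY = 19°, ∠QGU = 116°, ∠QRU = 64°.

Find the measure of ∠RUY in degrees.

∠RUY = 52°

1. ∠RGY = 116°  [vertical angles at G]
2. ∠QYU = 64°  [same arc UQ]
3. ∠UGY = 64°  [linear pair at G on RU]
4. ∠RUY = 52°  [△YGU]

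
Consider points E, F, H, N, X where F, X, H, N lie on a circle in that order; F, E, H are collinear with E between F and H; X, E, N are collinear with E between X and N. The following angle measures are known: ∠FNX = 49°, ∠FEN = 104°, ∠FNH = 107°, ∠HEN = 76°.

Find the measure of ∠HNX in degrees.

1. ∠HFN = 27°  [△FEN]
2. ∠FHN = 46°  [△FHN]
3. ∠HNX = 58°  [△HEN]

∠HNX = 58°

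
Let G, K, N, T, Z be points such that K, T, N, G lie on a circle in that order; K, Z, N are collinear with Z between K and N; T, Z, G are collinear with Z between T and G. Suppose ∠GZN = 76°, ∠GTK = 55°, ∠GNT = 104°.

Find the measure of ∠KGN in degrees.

∠KGN = 98°

1. ∠GZK = 104°  [linear pair at Z on KN]
2. ∠GNK = 55°  [same arc KG]
3. ∠GKT = 76°  [cyclic KTNG, opposite ∠K+∠N]
4. ∠KGT = 49°  [△KTG]
5. ∠GKN = 27°  [△KZG]
6. ∠KGN = 98°  [△KNG]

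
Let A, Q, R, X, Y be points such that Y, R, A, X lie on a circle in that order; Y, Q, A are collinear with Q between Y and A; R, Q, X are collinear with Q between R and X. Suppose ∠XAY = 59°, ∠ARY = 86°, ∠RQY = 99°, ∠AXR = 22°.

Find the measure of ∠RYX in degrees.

∠RYX = 49°

1. ∠XRY = 59°  [same arc YX]
2. ∠AQX = 99°  [△AQX]
3. ∠AXY = 94°  [cyclic YRAX, opposite ∠R+∠X]
4. ∠XQY = 81°  [linear pair at Q on YA]
5. ∠AYX = 27°  [△YAX]
6. ∠RXY = 72°  [△YQX]
7. ∠RYX = 49°  [△YRX]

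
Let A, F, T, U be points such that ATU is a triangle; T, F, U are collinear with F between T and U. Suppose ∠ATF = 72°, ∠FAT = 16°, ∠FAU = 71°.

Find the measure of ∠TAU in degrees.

∠TAU = 87°

1. ∠AFT = 92°  [△ATF]
2. ∠ATU = 72°  [F on ray TU]
3. ∠AFU = 88°  [linear pair at F on TU]
4. ∠AUF = 21°  [△AFU]
5. ∠AUT = 21°  [F on ray UT]
6. ∠TAU = 87°  [△ATU]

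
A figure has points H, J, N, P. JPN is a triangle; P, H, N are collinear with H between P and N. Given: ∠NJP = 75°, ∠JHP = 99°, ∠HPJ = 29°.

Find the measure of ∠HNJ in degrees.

∠HNJ = 76°

1. ∠JPN = 29°  [H on ray PN]
2. ∠JNP = 76°  [△JPN]
3. ∠HNJ = 76°  [H on ray NP]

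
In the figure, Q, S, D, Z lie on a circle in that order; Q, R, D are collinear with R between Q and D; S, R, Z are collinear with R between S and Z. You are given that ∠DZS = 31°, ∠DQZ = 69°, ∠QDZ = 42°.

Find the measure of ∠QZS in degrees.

1. ∠DRZ = 107°  [△DRZ]
2. ∠QRZ = 73°  [linear pair at R on QD]
3. ∠QZS = 38°  [△QRZ]

∠QZS = 38°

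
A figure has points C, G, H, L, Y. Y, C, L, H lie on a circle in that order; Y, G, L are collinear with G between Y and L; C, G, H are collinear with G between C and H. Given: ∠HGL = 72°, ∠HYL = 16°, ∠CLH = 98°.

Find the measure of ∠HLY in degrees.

1. ∠HCL = 16°  [same arc LH]
2. ∠CHL = 66°  [△CLH]
3. ∠HLY = 42°  [△LGH]

∠HLY = 42°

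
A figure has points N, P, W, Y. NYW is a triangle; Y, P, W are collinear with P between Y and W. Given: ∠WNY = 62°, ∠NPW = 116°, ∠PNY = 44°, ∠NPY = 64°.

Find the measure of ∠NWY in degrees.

∠NWY = 46°

1. ∠NYP = 72°  [△NYP]
2. ∠NYW = 72°  [P on ray YW]
3. ∠NWY = 46°  [△NYW]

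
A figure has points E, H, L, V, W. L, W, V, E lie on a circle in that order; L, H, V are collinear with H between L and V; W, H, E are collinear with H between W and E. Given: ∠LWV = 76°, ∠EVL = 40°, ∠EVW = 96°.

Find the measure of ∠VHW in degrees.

∠VHW = 88°

1. ∠LEV = 104°  [cyclic LWVE, opposite ∠W+∠E]
2. ∠EWL = 40°  [same arc LE]
3. ∠ELV = 36°  [△LVE]
4. ∠ELW = 84°  [cyclic LWVE, opposite ∠L+∠V]
5. ∠LEW = 56°  [△LWE]
6. ∠EWV = 36°  [same arc VE]
7. ∠LVW = 56°  [same arc LW]
8. ∠VHW = 88°  [△WHV]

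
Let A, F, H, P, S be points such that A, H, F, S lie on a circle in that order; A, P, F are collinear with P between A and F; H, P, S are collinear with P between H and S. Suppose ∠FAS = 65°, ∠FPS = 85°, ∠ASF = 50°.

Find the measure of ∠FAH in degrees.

∠FAH = 30°

1. ∠AFS = 65°  [△AFS]
2. ∠APH = 85°  [vertical angles at P]
3. ∠AHS = 65°  [same arc AS]
4. ∠FAH = 30°  [△APH]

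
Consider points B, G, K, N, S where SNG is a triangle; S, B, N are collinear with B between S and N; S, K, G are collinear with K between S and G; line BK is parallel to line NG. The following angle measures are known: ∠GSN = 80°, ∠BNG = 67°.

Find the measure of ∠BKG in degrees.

1. ∠GNS = 67°  [B on ray NS]
2. ∠NGS = 33°  [△SNG]
3. ∠BKS = 33°  [BK∥NG, corresponding at K]
4. ∠BKG = 147°  [linear pair at K on SG]

∠BKG = 147°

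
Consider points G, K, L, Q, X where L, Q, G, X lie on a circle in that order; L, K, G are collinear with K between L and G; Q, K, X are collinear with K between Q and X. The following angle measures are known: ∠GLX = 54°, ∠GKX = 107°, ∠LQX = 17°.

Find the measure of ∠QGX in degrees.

1. ∠GQX = 54°  [same arc GX]
2. ∠LGX = 17°  [same arc LX]
3. ∠GXQ = 56°  [△GKX]
4. ∠QGX = 70°  [△QGX]

∠QGX = 70°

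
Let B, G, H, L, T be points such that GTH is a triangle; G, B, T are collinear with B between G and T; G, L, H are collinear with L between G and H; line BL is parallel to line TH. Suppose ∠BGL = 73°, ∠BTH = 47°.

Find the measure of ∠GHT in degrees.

1. ∠HGT = 73°  [B on GT, L on GH]
2. ∠GTH = 47°  [B on ray TG]
3. ∠GHT = 60°  [△GTH]

∠GHT = 60°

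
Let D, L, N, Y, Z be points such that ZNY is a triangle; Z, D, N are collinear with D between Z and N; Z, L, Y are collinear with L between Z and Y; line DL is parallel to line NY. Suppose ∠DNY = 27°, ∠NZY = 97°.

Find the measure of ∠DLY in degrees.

∠DLY = 124°

1. ∠YNZ = 27°  [D on ray NZ]
2. ∠NYZ = 56°  [△ZNY]
3. ∠DLZ = 56°  [DL∥NY, corresponding at L]
4. ∠DLY = 124°  [linear pair at L on ZY]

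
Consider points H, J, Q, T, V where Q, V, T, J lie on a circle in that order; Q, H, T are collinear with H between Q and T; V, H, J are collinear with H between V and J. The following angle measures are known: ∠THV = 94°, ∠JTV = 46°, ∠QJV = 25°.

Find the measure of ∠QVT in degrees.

∠QVT = 82°

1. ∠QHV = 86°  [linear pair at H on QT]
2. ∠JQV = 134°  [cyclic QVTJ, opposite ∠Q+∠T]
3. ∠QTV = 25°  [same arc QV]
4. ∠JVQ = 21°  [△QVJ]
5. ∠TQV = 73°  [△QHV]
6. ∠QVT = 82°  [△QVT]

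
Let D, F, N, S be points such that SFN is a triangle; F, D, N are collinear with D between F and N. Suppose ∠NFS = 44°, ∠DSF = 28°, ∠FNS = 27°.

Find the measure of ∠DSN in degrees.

1. ∠DFS = 44°  [D on ray FN]
2. ∠FDS = 108°  [△SFD]
3. ∠DNS = 27°  [D on ray NF]
4. ∠NDS = 72°  [linear pair at D on FN]
5. ∠DSN = 81°  [△SDN]

∠DSN = 81°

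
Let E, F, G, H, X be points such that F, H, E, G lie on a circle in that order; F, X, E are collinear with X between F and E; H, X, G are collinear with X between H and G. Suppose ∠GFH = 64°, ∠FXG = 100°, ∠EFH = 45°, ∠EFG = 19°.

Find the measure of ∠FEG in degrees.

∠FEG = 55°

1. ∠EXG = 80°  [linear pair at X on FE]
2. ∠EGH = 45°  [same arc HE]
3. ∠FEG = 55°  [△EXG]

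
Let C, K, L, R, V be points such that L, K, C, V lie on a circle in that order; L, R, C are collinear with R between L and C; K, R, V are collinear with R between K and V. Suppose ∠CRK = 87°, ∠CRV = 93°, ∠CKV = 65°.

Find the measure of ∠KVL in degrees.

∠KVL = 28°

1. ∠LRV = 87°  [vertical angles at R]
2. ∠CLV = 65°  [same arc CV]
3. ∠KVL = 28°  [△LRV]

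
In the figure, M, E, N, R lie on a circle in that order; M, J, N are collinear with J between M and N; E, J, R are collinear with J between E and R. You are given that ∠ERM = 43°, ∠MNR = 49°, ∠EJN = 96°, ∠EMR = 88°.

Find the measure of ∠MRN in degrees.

1. ∠MJR = 96°  [vertical angles at J]
2. ∠NMR = 41°  [△MJR]
3. ∠MRN = 90°  [△MNR]

∠MRN = 90°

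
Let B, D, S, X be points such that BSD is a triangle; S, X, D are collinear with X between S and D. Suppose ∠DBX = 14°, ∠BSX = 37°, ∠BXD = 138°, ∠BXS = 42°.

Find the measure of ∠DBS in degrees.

1. ∠BDX = 28°  [△BXD]
2. ∠BSD = 37°  [X on ray SD]
3. ∠BDS = 28°  [X on ray DS]
4. ∠DBS = 115°  [△BSD]

∠DBS = 115°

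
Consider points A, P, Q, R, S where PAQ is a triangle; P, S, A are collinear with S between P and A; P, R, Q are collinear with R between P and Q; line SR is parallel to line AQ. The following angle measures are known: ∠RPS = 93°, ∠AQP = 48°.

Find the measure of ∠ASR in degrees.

∠ASR = 141°

1. ∠APQ = 93°  [S on PA, R on PQ]
2. ∠PAQ = 39°  [△PAQ]
3. ∠PSR = 39°  [SR∥AQ, corresponding at S]
4. ∠ASR = 141°  [linear pair at S on PA]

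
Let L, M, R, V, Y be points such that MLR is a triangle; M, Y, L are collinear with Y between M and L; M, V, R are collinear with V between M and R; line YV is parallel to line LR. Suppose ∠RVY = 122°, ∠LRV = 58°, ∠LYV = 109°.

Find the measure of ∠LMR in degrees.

1. ∠MVY = 58°  [linear pair at V on MR]
2. ∠MYV = 71°  [linear pair at Y on ML]
3. ∠VMY = 51°  [△MYV]
4. ∠LMR = 51°  [Y on ML, V on MR]

∠LMR = 51°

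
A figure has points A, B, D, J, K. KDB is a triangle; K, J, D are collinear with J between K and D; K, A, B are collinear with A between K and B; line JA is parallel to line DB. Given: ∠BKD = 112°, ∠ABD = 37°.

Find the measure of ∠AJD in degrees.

1. ∠DBK = 37°  [A on ray BK]
2. ∠BDK = 31°  [△KDB]
3. ∠AJK = 31°  [JA∥DB, corresponding at J]
4. ∠AJD = 149°  [linear pair at J on KD]

∠AJD = 149°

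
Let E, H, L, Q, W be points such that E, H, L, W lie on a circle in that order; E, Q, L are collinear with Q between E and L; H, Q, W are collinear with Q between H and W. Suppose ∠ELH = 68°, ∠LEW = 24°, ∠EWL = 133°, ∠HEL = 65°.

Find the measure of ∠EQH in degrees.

1. ∠LHW = 24°  [same arc LW]
2. ∠HQL = 88°  [△HQL]
3. ∠EQH = 92°  [linear pair at Q on EL]

∠EQH = 92°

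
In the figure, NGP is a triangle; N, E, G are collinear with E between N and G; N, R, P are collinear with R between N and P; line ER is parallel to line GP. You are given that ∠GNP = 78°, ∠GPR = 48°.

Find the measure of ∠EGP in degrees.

∠EGP = 54°

1. ∠GPN = 48°  [R on ray PN]
2. ∠NGP = 54°  [△NGP]
3. ∠EGP = 54°  [E on ray GN]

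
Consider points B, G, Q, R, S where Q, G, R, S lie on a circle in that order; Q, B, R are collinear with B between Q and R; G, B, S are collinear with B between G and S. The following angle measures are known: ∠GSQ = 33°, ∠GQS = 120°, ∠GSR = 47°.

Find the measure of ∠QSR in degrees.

∠QSR = 80°

1. ∠GRQ = 33°  [same arc QG]
2. ∠GQR = 47°  [same arc GR]
3. ∠QGR = 100°  [△QGR]
4. ∠QSR = 80°  [cyclic QGRS, opposite ∠G+∠S]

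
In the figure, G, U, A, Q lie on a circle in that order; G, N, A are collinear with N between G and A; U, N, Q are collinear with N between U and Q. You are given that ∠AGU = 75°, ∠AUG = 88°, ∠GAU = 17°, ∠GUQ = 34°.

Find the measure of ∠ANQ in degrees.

1. ∠AQU = 75°  [same arc UA]
2. ∠GAQ = 34°  [same arc GQ]
3. ∠ANQ = 71°  [△ANQ]

∠ANQ = 71°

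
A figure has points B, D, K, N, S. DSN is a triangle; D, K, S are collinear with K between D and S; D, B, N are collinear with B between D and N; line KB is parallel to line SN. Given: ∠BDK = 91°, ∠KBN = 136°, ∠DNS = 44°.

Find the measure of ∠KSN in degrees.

1. ∠NDS = 91°  [K on DS, B on DN]
2. ∠DSN = 45°  [△DSN]
3. ∠KSN = 45°  [K on ray SD]

∠KSN = 45°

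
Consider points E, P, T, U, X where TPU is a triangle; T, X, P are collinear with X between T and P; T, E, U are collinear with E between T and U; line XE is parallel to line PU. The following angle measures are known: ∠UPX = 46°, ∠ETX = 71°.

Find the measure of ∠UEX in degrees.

1. ∠TPU = 46°  [X on ray PT]
2. ∠PTU = 71°  [X on TP, E on TU]
3. ∠PUT = 63°  [△TPU]
4. ∠TEX = 63°  [XE∥PU, corresponding at E]
5. ∠UEX = 117°  [linear pair at E on TU]

∠UEX = 117°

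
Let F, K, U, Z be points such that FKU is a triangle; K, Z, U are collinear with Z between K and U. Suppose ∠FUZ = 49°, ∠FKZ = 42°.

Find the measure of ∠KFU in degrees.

1. ∠FUK = 49°  [Z on ray UK]
2. ∠FKU = 42°  [Z on ray KU]
3. ∠KFU = 89°  [△FKU]

∠KFU = 89°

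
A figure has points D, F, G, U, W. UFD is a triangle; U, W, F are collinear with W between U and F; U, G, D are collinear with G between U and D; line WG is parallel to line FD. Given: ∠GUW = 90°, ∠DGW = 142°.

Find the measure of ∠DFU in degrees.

1. ∠UGW = 38°  [linear pair at G on UD]
2. ∠GWU = 52°  [△UWG]
3. ∠DFU = 52°  [WG∥FD, corresponding at W]

∠DFU = 52°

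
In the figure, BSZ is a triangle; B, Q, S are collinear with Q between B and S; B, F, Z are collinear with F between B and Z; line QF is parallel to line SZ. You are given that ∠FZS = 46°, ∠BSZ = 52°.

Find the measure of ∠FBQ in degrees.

∠FBQ = 82°

1. ∠BZS = 46°  [F on ray ZB]
2. ∠SBZ = 82°  [△BSZ]
3. ∠FBQ = 82°  [Q on BS, F on BZ]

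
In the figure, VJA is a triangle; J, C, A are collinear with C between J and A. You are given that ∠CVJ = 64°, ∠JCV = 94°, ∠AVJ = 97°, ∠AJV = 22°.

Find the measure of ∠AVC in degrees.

∠AVC = 33°

1. ∠ACV = 86°  [linear pair at C on JA]
2. ∠JAV = 61°  [△VJA]
3. ∠CAV = 61°  [C on ray AJ]
4. ∠AVC = 33°  [△VCA]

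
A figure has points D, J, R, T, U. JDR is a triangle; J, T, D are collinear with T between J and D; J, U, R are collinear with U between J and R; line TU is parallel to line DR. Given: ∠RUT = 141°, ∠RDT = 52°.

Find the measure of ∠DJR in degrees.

1. ∠JUT = 39°  [linear pair at U on JR]
2. ∠JDR = 52°  [T on ray DJ]
3. ∠DRJ = 39°  [TU∥DR, corresponding at U]
4. ∠DJR = 89°  [△JDR]

∠DJR = 89°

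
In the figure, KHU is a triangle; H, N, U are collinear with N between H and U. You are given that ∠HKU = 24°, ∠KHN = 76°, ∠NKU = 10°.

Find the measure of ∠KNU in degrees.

∠KNU = 90°

1. ∠KHU = 76°  [N on ray HU]
2. ∠HUK = 80°  [△KHU]
3. ∠KUN = 80°  [N on ray UH]
4. ∠KNU = 90°  [△KNU]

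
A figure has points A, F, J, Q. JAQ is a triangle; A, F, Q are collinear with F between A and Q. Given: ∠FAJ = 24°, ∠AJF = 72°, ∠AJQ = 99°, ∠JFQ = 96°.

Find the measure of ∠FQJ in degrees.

∠FQJ = 57°

1. ∠JAQ = 24°  [F on ray AQ]
2. ∠AQJ = 57°  [△JAQ]
3. ∠FQJ = 57°  [F on ray QA]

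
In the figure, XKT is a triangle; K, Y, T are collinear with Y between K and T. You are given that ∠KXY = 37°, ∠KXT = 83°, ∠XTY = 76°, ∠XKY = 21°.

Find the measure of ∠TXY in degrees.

1. ∠KYX = 122°  [△XKY]
2. ∠TYX = 58°  [linear pair at Y on KT]
3. ∠TXY = 46°  [△XYT]

∠TXY = 46°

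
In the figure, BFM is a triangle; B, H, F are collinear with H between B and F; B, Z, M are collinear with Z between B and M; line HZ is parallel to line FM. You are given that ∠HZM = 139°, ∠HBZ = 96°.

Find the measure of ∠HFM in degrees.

1. ∠BZH = 41°  [linear pair at Z on BM]
2. ∠BHZ = 43°  [△BHZ]
3. ∠FHZ = 137°  [linear pair at H on BF]
4. ∠HFM = 43°  [HZ∥FM, co-interior at F–H]

∠HFM = 43°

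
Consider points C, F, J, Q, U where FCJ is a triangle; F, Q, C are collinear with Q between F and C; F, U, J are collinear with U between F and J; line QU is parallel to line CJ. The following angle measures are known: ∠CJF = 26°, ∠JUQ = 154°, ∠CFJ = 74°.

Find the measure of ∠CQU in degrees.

∠CQU = 100°

1. ∠FCJ = 80°  [△FCJ]
2. ∠FQU = 80°  [QU∥CJ, corresponding at Q]
3. ∠CQU = 100°  [linear pair at Q on FC]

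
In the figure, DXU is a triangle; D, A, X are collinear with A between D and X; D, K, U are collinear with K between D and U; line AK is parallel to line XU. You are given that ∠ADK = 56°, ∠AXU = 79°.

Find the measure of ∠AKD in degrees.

1. ∠UDX = 56°  [A on DX, K on DU]
2. ∠DXU = 79°  [A on ray XD]
3. ∠DUX = 45°  [△DXU]
4. ∠AKD = 45°  [AK∥XU, corresponding at K]

∠AKD = 45°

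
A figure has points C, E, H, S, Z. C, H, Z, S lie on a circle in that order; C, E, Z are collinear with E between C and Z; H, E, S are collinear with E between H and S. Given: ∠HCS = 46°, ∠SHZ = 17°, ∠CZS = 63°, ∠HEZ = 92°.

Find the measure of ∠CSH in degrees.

1. ∠SCZ = 17°  [same arc ZS]
2. ∠CES = 92°  [vertical angles at E]
3. ∠CSH = 71°  [△CES]

∠CSH = 71°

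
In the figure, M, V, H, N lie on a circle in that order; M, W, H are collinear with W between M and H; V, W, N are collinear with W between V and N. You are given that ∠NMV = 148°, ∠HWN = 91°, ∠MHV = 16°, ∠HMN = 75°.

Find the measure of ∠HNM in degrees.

∠HNM = 89°

1. ∠NHV = 32°  [cyclic MVHN, opposite ∠M+∠H]
2. ∠HVN = 75°  [same arc HN]
3. ∠HNV = 73°  [△VHN]
4. ∠MHN = 16°  [△HWN]
5. ∠HNM = 89°  [△MHN]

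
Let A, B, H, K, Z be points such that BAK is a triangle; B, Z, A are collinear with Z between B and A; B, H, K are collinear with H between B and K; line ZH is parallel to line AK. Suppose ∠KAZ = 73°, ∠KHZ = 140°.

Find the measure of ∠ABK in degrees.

1. ∠BAK = 73°  [Z on ray AB]
2. ∠BHZ = 40°  [linear pair at H on BK]
3. ∠BZH = 73°  [ZH∥AK, corresponding at Z]
4. ∠HBZ = 67°  [△BZH]
5. ∠ABK = 67°  [Z on BA, H on BK]

∠ABK = 67°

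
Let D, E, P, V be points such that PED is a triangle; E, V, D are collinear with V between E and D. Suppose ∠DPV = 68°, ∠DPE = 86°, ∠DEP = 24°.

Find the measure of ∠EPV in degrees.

∠EPV = 18°

1. ∠EDP = 70°  [△PED]
2. ∠PEV = 24°  [V on ray ED]
3. ∠PDV = 70°  [V on ray DE]
4. ∠DVP = 42°  [△PVD]
5. ∠EVP = 138°  [linear pair at V on ED]
6. ∠EPV = 18°  [△PEV]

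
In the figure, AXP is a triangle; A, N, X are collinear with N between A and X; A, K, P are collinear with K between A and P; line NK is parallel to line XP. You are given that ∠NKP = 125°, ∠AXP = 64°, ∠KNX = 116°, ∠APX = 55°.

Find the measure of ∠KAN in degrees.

∠KAN = 61°

1. ∠AKN = 55°  [linear pair at K on AP]
2. ∠ANK = 64°  [NK∥XP, corresponding at N]
3. ∠KAN = 61°  [△ANK]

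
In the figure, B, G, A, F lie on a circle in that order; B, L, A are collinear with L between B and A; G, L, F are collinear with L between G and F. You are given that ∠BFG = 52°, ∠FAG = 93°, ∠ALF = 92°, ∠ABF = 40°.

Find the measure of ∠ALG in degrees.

∠ALG = 88°

1. ∠BAG = 52°  [same arc BG]
2. ∠AGF = 40°  [same arc AF]
3. ∠ALG = 88°  [△GLA]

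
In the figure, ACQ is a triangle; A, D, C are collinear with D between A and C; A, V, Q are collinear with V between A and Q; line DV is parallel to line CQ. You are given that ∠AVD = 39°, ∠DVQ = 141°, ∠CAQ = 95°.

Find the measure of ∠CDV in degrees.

∠CDV = 134°

1. ∠AQC = 39°  [DV∥CQ, corresponding at V]
2. ∠ACQ = 46°  [△ACQ]
3. ∠ADV = 46°  [DV∥CQ, corresponding at D]
4. ∠CDV = 134°  [linear pair at D on AC]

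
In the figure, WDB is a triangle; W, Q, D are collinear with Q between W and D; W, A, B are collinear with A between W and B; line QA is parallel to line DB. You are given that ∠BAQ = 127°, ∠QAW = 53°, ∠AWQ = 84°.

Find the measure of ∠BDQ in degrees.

1. ∠AQW = 43°  [△WQA]
2. ∠AQD = 137°  [linear pair at Q on WD]
3. ∠BDQ = 43°  [QA∥DB, co-interior at D–Q]

∠BDQ = 43°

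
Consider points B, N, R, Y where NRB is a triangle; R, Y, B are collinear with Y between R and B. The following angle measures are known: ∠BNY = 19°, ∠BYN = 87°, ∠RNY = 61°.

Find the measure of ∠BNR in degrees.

1. ∠NBY = 74°  [△NYB]
2. ∠NYR = 93°  [linear pair at Y on RB]
3. ∠NRY = 26°  [△NRY]
4. ∠NBR = 74°  [Y on ray BR]
5. ∠BRN = 26°  [Y on ray RB]
6. ∠BNR = 80°  [△NRB]

∠BNR = 80°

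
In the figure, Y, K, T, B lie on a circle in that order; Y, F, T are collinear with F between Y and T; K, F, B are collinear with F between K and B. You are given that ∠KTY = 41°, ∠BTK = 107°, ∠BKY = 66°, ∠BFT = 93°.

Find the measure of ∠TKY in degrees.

1. ∠KBY = 41°  [same arc YK]
2. ∠BTY = 66°  [same arc YB]
3. ∠BFY = 87°  [linear pair at F on YT]
4. ∠BYT = 52°  [△YFB]
5. ∠TBY = 62°  [△YTB]
6. ∠TKY = 118°  [cyclic YKTB, opposite ∠K+∠B]

∠TKY = 118°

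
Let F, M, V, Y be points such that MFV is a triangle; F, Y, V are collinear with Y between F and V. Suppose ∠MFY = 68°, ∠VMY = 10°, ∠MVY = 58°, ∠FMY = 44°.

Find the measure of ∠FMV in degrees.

1. ∠MFV = 68°  [Y on ray FV]
2. ∠FVM = 58°  [Y on ray VF]
3. ∠FMV = 54°  [△MFV]

∠FMV = 54°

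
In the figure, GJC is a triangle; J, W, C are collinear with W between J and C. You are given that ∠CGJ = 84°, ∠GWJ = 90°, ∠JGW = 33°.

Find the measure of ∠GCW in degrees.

∠GCW = 39°

1. ∠GJW = 57°  [△GJW]
2. ∠CJG = 57°  [W on ray JC]
3. ∠GCJ = 39°  [△GJC]
4. ∠GCW = 39°  [W on ray CJ]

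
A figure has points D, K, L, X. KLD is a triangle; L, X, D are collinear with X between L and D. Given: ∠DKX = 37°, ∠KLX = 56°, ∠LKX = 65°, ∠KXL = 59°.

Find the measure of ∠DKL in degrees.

1. ∠DLK = 56°  [X on ray LD]
2. ∠DXK = 121°  [linear pair at X on LD]
3. ∠KDX = 22°  [△KXD]
4. ∠KDL = 22°  [X on ray DL]
5. ∠DKL = 102°  [△KLD]

∠DKL = 102°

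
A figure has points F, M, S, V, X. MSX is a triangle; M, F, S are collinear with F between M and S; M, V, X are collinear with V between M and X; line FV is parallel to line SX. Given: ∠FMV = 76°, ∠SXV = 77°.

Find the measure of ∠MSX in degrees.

∠MSX = 27°

1. ∠SMX = 76°  [F on MS, V on MX]
2. ∠MXS = 77°  [V on ray XM]
3. ∠MSX = 27°  [△MSX]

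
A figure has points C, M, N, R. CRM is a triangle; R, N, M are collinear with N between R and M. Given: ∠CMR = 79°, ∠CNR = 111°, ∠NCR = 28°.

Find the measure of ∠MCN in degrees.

∠MCN = 32°

1. ∠CMN = 79°  [N on ray MR]
2. ∠CNM = 69°  [linear pair at N on RM]
3. ∠MCN = 32°  [△CNM]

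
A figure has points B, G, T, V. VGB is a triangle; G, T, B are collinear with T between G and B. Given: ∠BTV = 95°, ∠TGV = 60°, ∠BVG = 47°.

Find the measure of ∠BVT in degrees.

1. ∠BGV = 60°  [T on ray GB]
2. ∠GBV = 73°  [△VGB]
3. ∠TBV = 73°  [T on ray BG]
4. ∠BVT = 12°  [△VTB]

∠BVT = 12°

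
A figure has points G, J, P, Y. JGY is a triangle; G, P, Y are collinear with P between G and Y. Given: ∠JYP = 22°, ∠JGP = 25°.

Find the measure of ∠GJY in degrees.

1. ∠GYJ = 22°  [P on ray YG]
2. ∠JGY = 25°  [P on ray GY]
3. ∠GJY = 133°  [△JGY]

∠GJY = 133°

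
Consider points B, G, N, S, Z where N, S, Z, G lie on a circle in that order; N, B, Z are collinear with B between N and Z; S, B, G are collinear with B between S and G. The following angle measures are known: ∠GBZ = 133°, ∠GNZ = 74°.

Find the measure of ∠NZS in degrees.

1. ∠NBS = 133°  [vertical angles at B]
2. ∠GSZ = 74°  [same arc ZG]
3. ∠SBZ = 47°  [linear pair at B on NZ]
4. ∠NZS = 59°  [△SBZ]

∠NZS = 59°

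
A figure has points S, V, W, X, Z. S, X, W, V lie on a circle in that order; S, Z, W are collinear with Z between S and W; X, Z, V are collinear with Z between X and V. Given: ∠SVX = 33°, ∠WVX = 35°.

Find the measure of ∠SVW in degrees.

∠SVW = 68°

1. ∠SWX = 33°  [same arc SX]
2. ∠WSX = 35°  [same arc XW]
3. ∠SXW = 112°  [△SXW]
4. ∠SVW = 68°  [cyclic SXWV, opposite ∠X+∠V]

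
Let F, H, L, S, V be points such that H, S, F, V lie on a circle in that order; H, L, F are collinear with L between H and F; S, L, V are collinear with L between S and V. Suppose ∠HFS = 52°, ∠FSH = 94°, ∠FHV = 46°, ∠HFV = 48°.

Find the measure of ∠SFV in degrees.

1. ∠FHS = 34°  [△HSF]
2. ∠FSV = 46°  [same arc FV]
3. ∠FVS = 34°  [same arc SF]
4. ∠SFV = 100°  [△SFV]

∠SFV = 100°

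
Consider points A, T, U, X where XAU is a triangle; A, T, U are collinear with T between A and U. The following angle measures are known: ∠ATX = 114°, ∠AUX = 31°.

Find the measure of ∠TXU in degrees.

1. ∠UTX = 66°  [linear pair at T on AU]
2. ∠TUX = 31°  [T on ray UA]
3. ∠TXU = 83°  [△XTU]

∠TXU = 83°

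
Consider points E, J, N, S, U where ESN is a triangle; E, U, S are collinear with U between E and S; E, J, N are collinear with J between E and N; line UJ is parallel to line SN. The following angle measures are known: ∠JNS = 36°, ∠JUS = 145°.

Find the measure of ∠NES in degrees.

1. ∠ENS = 36°  [J on ray NE]
2. ∠EUJ = 35°  [linear pair at U on ES]
3. ∠EJU = 36°  [UJ∥SN, corresponding at J]
4. ∠JEU = 109°  [△EUJ]
5. ∠NES = 109°  [U on ES, J on EN]

∠NES = 109°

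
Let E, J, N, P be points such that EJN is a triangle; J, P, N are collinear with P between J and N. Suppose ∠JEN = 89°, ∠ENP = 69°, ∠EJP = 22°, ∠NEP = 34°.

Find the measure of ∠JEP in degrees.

∠JEP = 55°

1. ∠EPN = 77°  [△EPN]
2. ∠EPJ = 103°  [linear pair at P on JN]
3. ∠JEP = 55°  [△EJP]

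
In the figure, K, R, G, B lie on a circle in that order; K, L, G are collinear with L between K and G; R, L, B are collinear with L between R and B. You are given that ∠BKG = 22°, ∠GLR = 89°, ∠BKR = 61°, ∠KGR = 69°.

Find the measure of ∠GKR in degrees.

1. ∠BRG = 22°  [same arc GB]
2. ∠BGR = 119°  [cyclic KRGB, opposite ∠K+∠G]
3. ∠GBR = 39°  [△RGB]
4. ∠GKR = 39°  [same arc RG]

∠GKR = 39°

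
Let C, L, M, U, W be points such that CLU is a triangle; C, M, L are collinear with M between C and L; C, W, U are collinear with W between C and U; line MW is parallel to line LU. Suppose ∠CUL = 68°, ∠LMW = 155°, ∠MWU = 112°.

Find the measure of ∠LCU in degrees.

∠LCU = 87°

1. ∠CWM = 68°  [MW∥LU, corresponding at W]
2. ∠CMW = 25°  [linear pair at M on CL]
3. ∠MCW = 87°  [△CMW]
4. ∠LCU = 87°  [M on CL, W on CU]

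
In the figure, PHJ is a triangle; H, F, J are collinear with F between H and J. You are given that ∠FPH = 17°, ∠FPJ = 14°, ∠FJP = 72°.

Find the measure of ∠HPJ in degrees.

∠HPJ = 31°

1. ∠JFP = 94°  [△PFJ]
2. ∠HJP = 72°  [F on ray JH]
3. ∠HFP = 86°  [linear pair at F on HJ]
4. ∠FHP = 77°  [△PHF]
5. ∠JHP = 77°  [F on ray HJ]
6. ∠HPJ = 31°  [△PHJ]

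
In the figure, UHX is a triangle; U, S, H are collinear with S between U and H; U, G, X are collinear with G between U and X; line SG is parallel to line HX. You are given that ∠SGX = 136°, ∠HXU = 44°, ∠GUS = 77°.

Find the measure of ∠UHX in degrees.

∠UHX = 59°

1. ∠SGU = 44°  [linear pair at G on UX]
2. ∠GSU = 59°  [△USG]
3. ∠UHX = 59°  [SG∥HX, corresponding at S]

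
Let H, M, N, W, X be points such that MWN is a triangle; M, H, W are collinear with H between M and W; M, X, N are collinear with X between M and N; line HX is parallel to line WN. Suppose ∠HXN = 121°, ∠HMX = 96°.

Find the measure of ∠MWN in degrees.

∠MWN = 25°

1. ∠HXM = 59°  [linear pair at X on MN]
2. ∠MHX = 25°  [△MHX]
3. ∠MWN = 25°  [HX∥WN, corresponding at H]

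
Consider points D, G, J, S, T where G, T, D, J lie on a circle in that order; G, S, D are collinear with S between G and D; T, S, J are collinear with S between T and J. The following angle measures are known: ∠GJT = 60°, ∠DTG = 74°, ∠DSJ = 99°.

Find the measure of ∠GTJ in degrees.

∠GTJ = 35°

1. ∠GDT = 60°  [same arc GT]
2. ∠DGT = 46°  [△GTD]
3. ∠GST = 99°  [vertical angles at S]
4. ∠GTJ = 35°  [△GST]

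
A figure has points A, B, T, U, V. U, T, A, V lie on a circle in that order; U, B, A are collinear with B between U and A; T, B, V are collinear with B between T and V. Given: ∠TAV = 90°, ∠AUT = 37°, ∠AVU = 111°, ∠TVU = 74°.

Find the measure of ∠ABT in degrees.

∠ABT = 53°

1. ∠AVT = 37°  [same arc TA]
2. ∠TAU = 74°  [same arc UT]
3. ∠ATV = 53°  [△TAV]
4. ∠ABT = 53°  [△TBA]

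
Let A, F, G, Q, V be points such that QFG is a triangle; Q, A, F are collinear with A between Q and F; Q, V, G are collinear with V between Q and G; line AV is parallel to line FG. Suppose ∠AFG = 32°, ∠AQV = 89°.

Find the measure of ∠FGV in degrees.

∠FGV = 59°

1. ∠GFQ = 32°  [A on ray FQ]
2. ∠FQG = 89°  [A on QF, V on QG]
3. ∠FGQ = 59°  [△QFG]
4. ∠FGV = 59°  [V on ray GQ]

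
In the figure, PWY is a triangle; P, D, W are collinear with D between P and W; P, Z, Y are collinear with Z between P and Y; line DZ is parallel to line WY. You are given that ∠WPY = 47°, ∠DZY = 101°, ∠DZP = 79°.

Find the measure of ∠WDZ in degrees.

∠WDZ = 126°

1. ∠DPZ = 47°  [D on PW, Z on PY]
2. ∠PDZ = 54°  [△PDZ]
3. ∠WDZ = 126°  [linear pair at D on PW]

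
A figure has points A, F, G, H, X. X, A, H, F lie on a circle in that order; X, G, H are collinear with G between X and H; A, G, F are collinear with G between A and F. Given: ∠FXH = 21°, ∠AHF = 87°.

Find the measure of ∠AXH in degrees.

1. ∠FAH = 21°  [same arc HF]
2. ∠AFH = 72°  [△AHF]
3. ∠AXH = 72°  [same arc AH]

∠AXH = 72°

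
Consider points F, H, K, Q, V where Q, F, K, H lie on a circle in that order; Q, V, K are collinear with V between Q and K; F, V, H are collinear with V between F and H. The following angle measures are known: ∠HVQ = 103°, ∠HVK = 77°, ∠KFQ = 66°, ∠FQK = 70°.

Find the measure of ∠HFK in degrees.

∠HFK = 33°

1. ∠FVK = 103°  [vertical angles at V]
2. ∠FKQ = 44°  [△QFK]
3. ∠HFK = 33°  [△FVK]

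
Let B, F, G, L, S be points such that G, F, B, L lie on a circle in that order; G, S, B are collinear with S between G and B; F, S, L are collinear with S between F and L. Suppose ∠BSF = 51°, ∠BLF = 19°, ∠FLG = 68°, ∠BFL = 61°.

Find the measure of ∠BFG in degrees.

∠BFG = 93°

1. ∠FBG = 68°  [△FSB]
2. ∠BGF = 19°  [same arc FB]
3. ∠BFG = 93°  [△GFB]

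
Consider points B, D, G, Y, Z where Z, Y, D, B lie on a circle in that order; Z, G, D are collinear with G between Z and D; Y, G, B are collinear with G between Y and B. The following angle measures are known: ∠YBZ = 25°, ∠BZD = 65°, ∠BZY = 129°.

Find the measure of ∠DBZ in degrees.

1. ∠BYZ = 26°  [△ZYB]
2. ∠BDZ = 26°  [same arc ZB]
3. ∠DBZ = 89°  [△ZDB]

∠DBZ = 89°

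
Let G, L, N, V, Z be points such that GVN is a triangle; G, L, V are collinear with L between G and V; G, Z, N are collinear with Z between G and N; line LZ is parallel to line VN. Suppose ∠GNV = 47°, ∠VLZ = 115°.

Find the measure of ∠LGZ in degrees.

1. ∠GZL = 47°  [LZ∥VN, corresponding at Z]
2. ∠GLZ = 65°  [linear pair at L on GV]
3. ∠LGZ = 68°  [△GLZ]

∠LGZ = 68°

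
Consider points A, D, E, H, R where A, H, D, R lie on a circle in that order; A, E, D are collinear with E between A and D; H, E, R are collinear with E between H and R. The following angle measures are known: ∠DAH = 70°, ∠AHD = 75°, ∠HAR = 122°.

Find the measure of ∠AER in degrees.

∠AER = 93°

1. ∠DRH = 70°  [same arc HD]
2. ∠ADH = 35°  [△AHD]
3. ∠HDR = 58°  [cyclic AHDR, opposite ∠A+∠D]
4. ∠DHR = 52°  [△HDR]
5. ∠ARH = 35°  [same arc AH]
6. ∠DAR = 52°  [same arc DR]
7. ∠AER = 93°  [△AER]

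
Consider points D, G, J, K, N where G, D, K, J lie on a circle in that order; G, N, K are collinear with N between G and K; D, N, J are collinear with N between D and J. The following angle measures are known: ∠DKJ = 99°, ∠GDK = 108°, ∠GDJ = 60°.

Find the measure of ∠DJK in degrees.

1. ∠GJK = 72°  [cyclic GDKJ, opposite ∠D+∠J]
2. ∠GKJ = 60°  [same arc GJ]
3. ∠JGK = 48°  [△GKJ]
4. ∠JDK = 48°  [same arc KJ]
5. ∠DJK = 33°  [△DKJ]

∠DJK = 33°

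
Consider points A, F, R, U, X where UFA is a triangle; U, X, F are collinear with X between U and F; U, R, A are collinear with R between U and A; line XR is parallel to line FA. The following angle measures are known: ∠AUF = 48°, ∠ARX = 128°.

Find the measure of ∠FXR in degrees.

∠FXR = 100°

1. ∠RUX = 48°  [X on UF, R on UA]
2. ∠URX = 52°  [linear pair at R on UA]
3. ∠RXU = 80°  [△UXR]
4. ∠FXR = 100°  [linear pair at X on UF]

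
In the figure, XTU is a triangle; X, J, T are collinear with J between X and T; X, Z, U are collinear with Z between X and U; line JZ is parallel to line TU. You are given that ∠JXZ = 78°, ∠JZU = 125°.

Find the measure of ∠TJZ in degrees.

∠TJZ = 133°

1. ∠JZX = 55°  [linear pair at Z on XU]
2. ∠XJZ = 47°  [△XJZ]
3. ∠TJZ = 133°  [linear pair at J on XT]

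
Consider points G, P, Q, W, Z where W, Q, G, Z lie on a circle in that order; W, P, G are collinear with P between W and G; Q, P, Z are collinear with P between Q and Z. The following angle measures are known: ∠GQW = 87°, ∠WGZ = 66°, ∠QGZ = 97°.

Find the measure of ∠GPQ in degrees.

∠GPQ = 128°

1. ∠GZW = 93°  [cyclic WQGZ, opposite ∠Q+∠Z]
2. ∠WQZ = 66°  [same arc WZ]
3. ∠GWZ = 21°  [△WGZ]
4. ∠QWZ = 83°  [cyclic WQGZ, opposite ∠W+∠G]
5. ∠QZW = 31°  [△WQZ]
6. ∠GQZ = 21°  [same arc GZ]
7. ∠QGW = 31°  [same arc WQ]
8. ∠GPQ = 128°  [△QPG]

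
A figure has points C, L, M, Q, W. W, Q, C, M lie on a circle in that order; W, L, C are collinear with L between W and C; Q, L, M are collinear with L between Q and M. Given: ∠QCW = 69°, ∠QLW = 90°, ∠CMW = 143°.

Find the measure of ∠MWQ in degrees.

∠MWQ = 95°

1. ∠QMW = 69°  [same arc WQ]
2. ∠CQW = 37°  [cyclic WQCM, opposite ∠Q+∠M]
3. ∠CWQ = 74°  [△WQC]
4. ∠MQW = 16°  [△WLQ]
5. ∠MWQ = 95°  [△WQM]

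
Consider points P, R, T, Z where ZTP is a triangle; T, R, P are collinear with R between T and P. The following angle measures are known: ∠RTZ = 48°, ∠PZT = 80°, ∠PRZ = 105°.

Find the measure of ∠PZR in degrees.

∠PZR = 23°

1. ∠PTZ = 48°  [R on ray TP]
2. ∠TPZ = 52°  [△ZTP]
3. ∠RPZ = 52°  [R on ray PT]
4. ∠PZR = 23°  [△ZRP]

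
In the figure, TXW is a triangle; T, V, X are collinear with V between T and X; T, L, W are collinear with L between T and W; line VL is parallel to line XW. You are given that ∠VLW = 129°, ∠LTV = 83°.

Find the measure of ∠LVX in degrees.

∠LVX = 134°

1. ∠TLV = 51°  [linear pair at L on TW]
2. ∠LVT = 46°  [△TVL]
3. ∠LVX = 134°  [linear pair at V on TX]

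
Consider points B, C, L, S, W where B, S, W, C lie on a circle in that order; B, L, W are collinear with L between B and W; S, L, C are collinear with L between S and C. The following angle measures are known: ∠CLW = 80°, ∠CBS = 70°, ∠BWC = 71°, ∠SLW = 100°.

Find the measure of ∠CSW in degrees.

∠CSW = 41°

1. ∠SCW = 29°  [△WLC]
2. ∠CWS = 110°  [cyclic BSWC, opposite ∠B+∠W]
3. ∠CSW = 41°  [△SWC]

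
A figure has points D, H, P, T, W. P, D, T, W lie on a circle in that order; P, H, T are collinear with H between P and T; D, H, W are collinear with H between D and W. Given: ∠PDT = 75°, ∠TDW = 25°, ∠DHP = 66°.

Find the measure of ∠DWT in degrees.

∠DWT = 64°

1. ∠PWT = 105°  [cyclic PDTW, opposite ∠D+∠W]
2. ∠TPW = 25°  [same arc TW]
3. ∠THW = 66°  [vertical angles at H]
4. ∠PTW = 50°  [△PTW]
5. ∠DWT = 64°  [△THW]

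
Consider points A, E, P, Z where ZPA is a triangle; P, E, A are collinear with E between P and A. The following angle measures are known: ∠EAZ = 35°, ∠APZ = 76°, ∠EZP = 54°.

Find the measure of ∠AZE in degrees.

1. ∠EPZ = 76°  [E on ray PA]
2. ∠PEZ = 50°  [△ZPE]
3. ∠AEZ = 130°  [linear pair at E on PA]
4. ∠AZE = 15°  [△ZEA]

∠AZE = 15°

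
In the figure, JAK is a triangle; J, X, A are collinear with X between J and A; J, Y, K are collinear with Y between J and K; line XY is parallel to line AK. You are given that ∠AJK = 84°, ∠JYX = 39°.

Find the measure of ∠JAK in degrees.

1. ∠XJY = 84°  [X on JA, Y on JK]
2. ∠JXY = 57°  [△JXY]
3. ∠JAK = 57°  [XY∥AK, corresponding at X]

∠JAK = 57°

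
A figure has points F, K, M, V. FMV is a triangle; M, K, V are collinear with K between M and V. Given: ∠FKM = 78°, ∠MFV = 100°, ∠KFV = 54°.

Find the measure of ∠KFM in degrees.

1. ∠FKV = 102°  [linear pair at K on MV]
2. ∠FVK = 24°  [△FKV]
3. ∠FVM = 24°  [K on ray VM]
4. ∠FMV = 56°  [△FMV]
5. ∠FMK = 56°  [K on ray MV]
6. ∠KFM = 46°  [△FMK]

∠KFM = 46°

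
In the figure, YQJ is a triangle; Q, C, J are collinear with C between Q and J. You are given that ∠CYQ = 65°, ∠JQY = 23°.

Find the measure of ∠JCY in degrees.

∠JCY = 88°

1. ∠CQY = 23°  [C on ray QJ]
2. ∠QCY = 92°  [△YQC]
3. ∠JCY = 88°  [linear pair at C on QJ]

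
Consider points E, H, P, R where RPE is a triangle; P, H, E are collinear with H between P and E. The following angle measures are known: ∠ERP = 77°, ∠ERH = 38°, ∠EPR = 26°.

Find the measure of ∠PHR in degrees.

1. ∠PER = 77°  [△RPE]
2. ∠HER = 77°  [H on ray EP]
3. ∠EHR = 65°  [△RHE]
4. ∠PHR = 115°  [linear pair at H on PE]

∠PHR = 115°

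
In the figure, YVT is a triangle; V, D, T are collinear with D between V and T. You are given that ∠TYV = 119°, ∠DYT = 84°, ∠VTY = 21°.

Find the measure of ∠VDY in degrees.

1. ∠DTY = 21°  [D on ray TV]
2. ∠TDY = 75°  [△YDT]
3. ∠VDY = 105°  [linear pair at D on VT]

∠VDY = 105°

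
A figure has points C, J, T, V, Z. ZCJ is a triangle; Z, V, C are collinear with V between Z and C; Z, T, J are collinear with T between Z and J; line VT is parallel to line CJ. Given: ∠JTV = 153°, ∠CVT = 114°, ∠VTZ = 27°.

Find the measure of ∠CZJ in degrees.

∠CZJ = 87°

1. ∠TVZ = 66°  [linear pair at V on ZC]
2. ∠TZV = 87°  [△ZVT]
3. ∠CZJ = 87°  [V on ZC, T on ZJ]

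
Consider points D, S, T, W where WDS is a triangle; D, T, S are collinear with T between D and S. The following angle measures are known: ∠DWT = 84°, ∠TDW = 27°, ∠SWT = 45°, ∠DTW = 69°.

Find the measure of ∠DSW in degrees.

1. ∠STW = 111°  [linear pair at T on DS]
2. ∠TSW = 24°  [△WTS]
3. ∠DSW = 24°  [T on ray SD]

∠DSW = 24°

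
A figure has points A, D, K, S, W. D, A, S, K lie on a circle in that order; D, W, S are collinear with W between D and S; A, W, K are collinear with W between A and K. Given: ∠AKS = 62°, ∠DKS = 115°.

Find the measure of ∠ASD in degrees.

∠ASD = 53°

1. ∠ADS = 62°  [same arc AS]
2. ∠DAS = 65°  [cyclic DASK, opposite ∠A+∠K]
3. ∠ASD = 53°  [△DAS]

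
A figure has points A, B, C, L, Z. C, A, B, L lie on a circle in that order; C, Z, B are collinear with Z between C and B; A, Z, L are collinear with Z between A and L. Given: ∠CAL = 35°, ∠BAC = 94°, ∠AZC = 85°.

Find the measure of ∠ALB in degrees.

1. ∠CBL = 35°  [same arc CL]
2. ∠BZL = 85°  [vertical angles at Z]
3. ∠ALB = 60°  [△BZL]

∠ALB = 60°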